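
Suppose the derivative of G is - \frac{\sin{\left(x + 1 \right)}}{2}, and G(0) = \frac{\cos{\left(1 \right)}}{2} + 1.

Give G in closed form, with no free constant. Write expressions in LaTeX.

Check a candidate G(x) by differentiating: d/dx[G] must match the given G'(x).
A general antiderivative is \frac{\cos{\left(x + 1 \right)}}{2} + C.
The condition gives C = \frac{\cos{\left(1 \right)}}{2} + 1 - (\frac{\cos{\left(1 \right)}}{2}) = 1.
So G(x) = \frac{\cos{\left(x + 1 \right)} + 2}{2}.
Check: d/dx[\frac{\cos{\left(x + 1 \right)} + 2}{2}] = - \frac{\sin{\left(x + 1 \right)}}{2} = G'(x).

G(x) = \frac{\cos{\left(x + 1 \right)} + 2}{2}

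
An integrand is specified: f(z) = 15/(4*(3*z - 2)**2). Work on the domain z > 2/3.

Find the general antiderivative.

F(z) = -5/(12*z - 8) + C

Differentiate the proposed F(z) back; it has to land on f(z) exactly.
Check: d/dz[-5/(12*z - 8)] = 15/(36*z**2 - 48*z + 16), which equals f(z).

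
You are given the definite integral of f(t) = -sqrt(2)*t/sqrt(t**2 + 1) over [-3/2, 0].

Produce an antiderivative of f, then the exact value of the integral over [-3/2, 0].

Antiderivative: F(t) = -sqrt(2)*sqrt(t**2 + 1); value = -sqrt(2) + sqrt(26)/2

f matches the chain-rule pattern g'(h)*h' with inner function h(t) = 2*t**2 + 2; substituting u = h(t) collapses the integral.
F(t) = -sqrt(2)*sqrt(t**2 + 1) is an antiderivative of f.
Check: d/dt[-sqrt(2)*sqrt(t**2 + 1)] = -sqrt(2)*t/sqrt(t**2 + 1) = f(t).
F(0) = -sqrt(2); F(-3/2) = -sqrt(26)/2.
Integral = F(0) - F(-3/2) = -sqrt(2) + sqrt(26)/2.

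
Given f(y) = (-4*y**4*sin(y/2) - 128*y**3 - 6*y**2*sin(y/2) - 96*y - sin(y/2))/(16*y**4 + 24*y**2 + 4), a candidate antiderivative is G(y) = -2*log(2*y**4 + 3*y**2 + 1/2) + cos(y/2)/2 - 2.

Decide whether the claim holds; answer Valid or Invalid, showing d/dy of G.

Valid. The derivative of G reproduces f.

d/dy[G] = (-4*y**4*sin(y/2) - 128*y**3 - 6*y**2*sin(y/2) - 96*y - sin(y/2))/(16*y**4 + 24*y**2 + 4)
This equals f(y) exactly, so the claim holds.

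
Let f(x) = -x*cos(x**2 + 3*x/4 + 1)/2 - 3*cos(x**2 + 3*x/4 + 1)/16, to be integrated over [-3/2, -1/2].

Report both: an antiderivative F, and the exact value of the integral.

Antiderivative: F(x) = -sin(x**2 + 3*x/4 + 1)/4; value = -sin(7/8)/4 + sin(17/8)/4

f matches the chain-rule pattern g'(h)*h' with inner function h(x) = x**2 + 3*x/4 + 1; substituting u = h(x) collapses the integral.
F(x) = -sin(x**2 + 3*x/4 + 1)/4 is an antiderivative of f.
Check: d/dx[-sin(x**2 + 3*x/4 + 1)/4] = -x*cos(x**2 + 3*x/4 + 1)/2 - 3*cos(x**2 + 3*x/4 + 1)/16 = f(x).
F(-1/2) = -sin(7/8)/4; F(-3/2) = -sin(17/8)/4.
Integral = F(-1/2) - F(-3/2) = -sin(7/8)/4 + sin(17/8)/4.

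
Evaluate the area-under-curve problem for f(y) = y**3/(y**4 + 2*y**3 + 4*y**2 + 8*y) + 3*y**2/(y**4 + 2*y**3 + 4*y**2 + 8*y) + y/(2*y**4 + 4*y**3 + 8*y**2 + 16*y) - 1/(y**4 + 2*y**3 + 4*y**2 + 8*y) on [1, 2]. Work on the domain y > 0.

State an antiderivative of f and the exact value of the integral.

Factor the denominator (2*y*(y + 2)*(y**2 + 4)) and decompose: f = (5*y + 3)/(4*(y**2 + 4)) - 1/(8*(y + 2)) - 1/(8*y); each piece integrates to a log, atan, or power term.
F(y) = 5*log(y**2 + 4)/8 - log(y**2 + 2*y)/8 + 3*atan(y/2)/8 is an antiderivative of f.
Check: d/dy[5*log(y**2 + 4)/8 - log(y**2 + 2*y)/8 + 3*atan(y/2)/8] = (2*y**3 + 6*y**2 + y - 2)/(2*y**4 + 4*y**3 + 8*y**2 + 16*y), which equals f(y).
F(2) = 3*pi/32 + log(8)/2; F(1) = -log(3)/8 + 3*atan(1/2)/8 + 5*log(5)/8.
Integral = F(2) - F(1) = -5*log(5)/8 - 3*atan(1/2)/8 + log(3)/8 + 3*pi/32 + log(8)/2.

Antiderivative: F(y) = 5*log(y**2 + 4)/8 - log(y**2 + 2*y)/8 + 3*atan(y/2)/8; value = -5*log(5)/8 - 3*atan(1/2)/8 + log(3)/8 + 3*pi/32 + log(8)/2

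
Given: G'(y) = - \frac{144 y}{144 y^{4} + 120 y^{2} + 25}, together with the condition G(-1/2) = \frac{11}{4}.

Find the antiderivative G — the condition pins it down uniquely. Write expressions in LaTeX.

G'(y) matches the chain-rule pattern g'(h)*h' with inner function h(y) = 4 y^{2} + \frac{5}{3}; substituting u = h(y) collapses the integral.
A general antiderivative is \frac{2}{4 y^{2} + \frac{5}{3}} + C.
The condition gives C = \frac{11}{4} - (\frac{3}{4}) = 2.
So G(y) = \frac{24 y^{2} + 16}{12 y^{2} + 5}.
Check: d/dy[\frac{24 y^{2} + 16}{12 y^{2} + 5}] = - \frac{144 y}{144 y^{4} + 120 y^{2} + 25} = G'(y).

G(y) = \frac{24 y^{2} + 16}{12 y^{2} + 5}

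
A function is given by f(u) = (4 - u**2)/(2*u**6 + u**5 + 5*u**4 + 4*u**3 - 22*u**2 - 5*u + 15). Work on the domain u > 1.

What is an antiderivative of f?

An antiderivative is F(u) = (-551*(u - 1)*log(u - 1) + 725*(u - 1)*log(u + 1) - 224*(u - 1)*log(u + 3/2) + 25*(u - 1)*log(u**2 + 5) + 130*sqrt(5)*(u - 1)*atan(sqrt(5)*u/5) - 290)/(5800*(u - 1)).

Factor the denominator ((u - 1)**2*(u + 1)*(2*u + 3)*(u**2 + 5)) and decompose: f = (u + 13)/(116*(u**2 + 5)) - 56/(725*(2*u + 3)) + 1/(8*(u + 1)) - 19/(200*(u - 1)) + 1/(20*(u - 1)**2); each piece integrates to a log, atan, or power term.
Check: d/du[(-551*(u - 1)*log(u - 1) + 725*(u - 1)*log(u + 1) - 224*(u - 1)*log(u + 3/2) + 25*(u - 1)*log(u**2 + 5) + 130*sqrt(5)*(u - 1)*atan(sqrt(5)*u/5) - 290)/(5800*(u - 1))] = (4 - u**2)/(2*u**6 + u**5 + 5*u**4 + 4*u**3 - 22*u**2 - 5*u + 15) = f(u).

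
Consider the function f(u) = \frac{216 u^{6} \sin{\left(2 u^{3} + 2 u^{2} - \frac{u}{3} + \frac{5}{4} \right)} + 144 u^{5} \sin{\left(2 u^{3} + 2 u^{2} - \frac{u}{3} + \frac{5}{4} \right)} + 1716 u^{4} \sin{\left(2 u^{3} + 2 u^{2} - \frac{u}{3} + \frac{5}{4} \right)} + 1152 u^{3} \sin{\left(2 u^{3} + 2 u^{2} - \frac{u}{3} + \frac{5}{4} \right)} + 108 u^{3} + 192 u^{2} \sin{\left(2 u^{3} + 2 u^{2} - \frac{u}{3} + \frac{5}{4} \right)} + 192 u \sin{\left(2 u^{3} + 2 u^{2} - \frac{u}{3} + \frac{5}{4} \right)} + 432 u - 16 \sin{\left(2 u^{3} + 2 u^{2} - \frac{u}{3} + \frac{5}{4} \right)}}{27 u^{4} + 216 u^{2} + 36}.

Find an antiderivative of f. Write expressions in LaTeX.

An antiderivative is F(u) = \log{\left(\frac{u^{4}}{2} + 4 u^{2} + \frac{2}{3} \right)} - \frac{4 \cos{\left(2 u^{3} + 2 u^{2} - \frac{u}{3} + \frac{5}{4} \right)}}{3}.

For F(u) to be correct the identity F'(u) - f(u) = 0 must hold.
Check: d/du[\log{\left(\frac{u^{4}}{2} + 4 u^{2} + \frac{2}{3} \right)} - \frac{4 \cos{\left(2 u^{3} + 2 u^{2} - \frac{u}{3} + \frac{5}{4} \right)}}{3}] = \frac{216 u^{6} \sin{\left(2 u^{3} + 2 u^{2} - \frac{u}{3} + \frac{5}{4} \right)} + 144 u^{5} \sin{\left(2 u^{3} + 2 u^{2} - \frac{u}{3} + \frac{5}{4} \right)} + 1716 u^{4} \sin{\left(2 u^{3} + 2 u^{2} - \frac{u}{3} + \frac{5}{4} \right)} + 1152 u^{3} \sin{\left(2 u^{3} + 2 u^{2} - \frac{u}{3} + \frac{5}{4} \right)} + 108 u^{3} + 192 u^{2} \sin{\left(2 u^{3} + 2 u^{2} - \frac{u}{3} + \frac{5}{4} \right)} + 192 u \sin{\left(2 u^{3} + 2 u^{2} - \frac{u}{3} + \frac{5}{4} \right)} + 432 u - 16 \sin{\left(2 u^{3} + 2 u^{2} - \frac{u}{3} + \frac{5}{4} \right)}}{27 u^{4} + 216 u^{2} + 36} = f(u).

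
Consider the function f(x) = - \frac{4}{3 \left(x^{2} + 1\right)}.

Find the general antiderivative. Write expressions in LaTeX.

Whatever form F(x) takes, F'(x) = f(x) is non-negotiable.
Check: d/dx[- \frac{4 \operatorname{atan}{\left(x \right)}}{3}] = - \frac{4}{3 x^{2} + 3}, which equals f(x).

F(x) = - \frac{4 \operatorname{atan}{\left(x \right)}}{3} + C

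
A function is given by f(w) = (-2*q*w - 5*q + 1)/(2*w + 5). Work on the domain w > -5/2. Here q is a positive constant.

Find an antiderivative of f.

An antiderivative is F(w) = -(2*q*w - log(w + 5/2))/2.

For F(w) to be correct the identity F'(w) - f(w) = 0 must hold.
Check: d/dw[-(2*q*w - log(w + 5/2))/2] = (-2*q*w - 5*q + 1)/(2*w + 5) = f(w).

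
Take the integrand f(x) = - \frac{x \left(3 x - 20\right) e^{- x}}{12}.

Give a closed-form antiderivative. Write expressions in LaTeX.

An antiderivative is F(x) = \frac{\left(3 x^{2} - 14 x - 14\right) e^{- x}}{12}.

f has the shape u'v + uv' for u = \frac{x^{2}}{4} - \frac{7 x}{6} - \frac{7}{6} and v = e^{- x} — it is the derivative of the product u*v.
Check: d/dx[\frac{\left(3 x^{2} - 14 x - 14\right) e^{- x}}{12}] = \frac{\left(- 3 x^{2} + 20 x\right) e^{- x}}{12}, which equals f(x).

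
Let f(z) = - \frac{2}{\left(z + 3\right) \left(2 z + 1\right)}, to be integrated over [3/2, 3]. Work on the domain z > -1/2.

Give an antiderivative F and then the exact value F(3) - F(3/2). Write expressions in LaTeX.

Factor the denominator (\left(z + 3\right) \left(2 z + 1\right)) and decompose: f = - \frac{4}{5 \left(2 z + 1\right)} + \frac{2}{5 \left(z + 3\right)}; each piece integrates to a log, atan, or power term.
F(z) = \frac{2 \left(- \log{\left(z + \frac{1}{2} \right)} + \log{\left(z + 3 \right)}\right)}{5} is an antiderivative of f.
Check: d/dz[\frac{2 \left(- \log{\left(z + \frac{1}{2} \right)} + \log{\left(z + 3 \right)}\right)}{5}] = - \frac{2}{2 z^{2} + 7 z + 3}, which equals f(z).
F(3) = - \frac{2 \log{\left(\frac{7}{2} \right)}}{5} + \frac{2 \log{\left(6 \right)}}{5}; F(3/2) = - \frac{2 \log{\left(2 \right)}}{5} + \frac{2 \log{\left(\frac{9}{2} \right)}}{5}.
Integral = F(3) - F(3/2) = - \frac{2 \log{\left(\frac{9}{2} \right)}}{5} - \frac{2 \log{\left(\frac{7}{2} \right)}}{5} + \frac{2 \log{\left(2 \right)}}{5} + \frac{2 \log{\left(6 \right)}}{5}.

Antiderivative: F(z) = \frac{2 \left(- \log{\left(z + \frac{1}{2} \right)} + \log{\left(z + 3 \right)}\right)}{5}; value = - \frac{2 \log{\left(\frac{9}{2} \right)}}{5} - \frac{2 \log{\left(\frac{7}{2} \right)}}{5} + \frac{2 \log{\left(2 \right)}}{5} + \frac{2 \log{\left(6 \right)}}{5}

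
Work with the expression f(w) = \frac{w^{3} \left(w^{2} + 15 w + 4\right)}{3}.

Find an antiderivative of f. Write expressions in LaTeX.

An antiderivative F(w) passes only if d/dw[F] lands on f(w) exactly.
Check: d/dw[\frac{w^{6}}{18} + w^{5} + \frac{w^{4}}{3}] = \frac{w^{5}}{3} + 5 w^{4} + \frac{4 w^{3}}{3}, which equals f(w).

An antiderivative is F(w) = \frac{w^{6}}{18} + w^{5} + \frac{w^{4}}{3}.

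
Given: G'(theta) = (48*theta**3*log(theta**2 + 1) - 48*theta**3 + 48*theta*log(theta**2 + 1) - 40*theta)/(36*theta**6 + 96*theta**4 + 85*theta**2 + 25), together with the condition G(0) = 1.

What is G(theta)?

G(theta) = (6*theta**2 - 4*log(theta**2 + 1) + 5)/(6*theta**2 + 5)

G'(theta) has the shape u'v + uv' for u = -4/(3*(2*theta**2 + 5/3)) and v = log(theta**2 + 1) — it is the derivative of the product u*v.
A general antiderivative is -4*log(theta**2 + 1)/(3*(2*theta**2 + 5/3)) + C.
The condition gives C = 1 - (0) = 1.
So G(theta) = (6*theta**2 - 4*log(theta**2 + 1) + 5)/(6*theta**2 + 5).
Check: d/dtheta[(6*theta**2 - 4*log(theta**2 + 1) + 5)/(6*theta**2 + 5)] = (48*theta**3*log(theta**2 + 1) - 48*theta**3 + 48*theta*log(theta**2 + 1) - 40*theta)/(36*theta**6 + 96*theta**4 + 85*theta**2 + 25) = G'(theta).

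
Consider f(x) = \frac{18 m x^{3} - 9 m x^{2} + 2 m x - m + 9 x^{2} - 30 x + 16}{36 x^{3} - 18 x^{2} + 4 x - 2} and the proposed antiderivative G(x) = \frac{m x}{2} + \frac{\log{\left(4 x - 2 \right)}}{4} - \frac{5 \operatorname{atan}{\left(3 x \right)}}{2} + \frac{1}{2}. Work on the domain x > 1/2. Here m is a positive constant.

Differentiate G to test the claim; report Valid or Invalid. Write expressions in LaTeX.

Valid - differentiating G returns exactly f.

d/dx[G] = \frac{18 m x^{3} - 9 m x^{2} + 2 m x - m + 9 x^{2} - 30 x + 16}{36 x^{3} - 18 x^{2} + 4 x - 2}
This equals f(x) exactly, so the claim holds.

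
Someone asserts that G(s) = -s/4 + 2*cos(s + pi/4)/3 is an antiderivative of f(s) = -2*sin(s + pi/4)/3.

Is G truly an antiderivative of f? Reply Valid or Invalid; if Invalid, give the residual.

Invalid: d/ds[G] - f = -1/4, which is not 0.

d/ds[G] = -2*sin(s + pi/4)/3 - 1/4
d/ds[G] - f(s) = -1/4 != 0.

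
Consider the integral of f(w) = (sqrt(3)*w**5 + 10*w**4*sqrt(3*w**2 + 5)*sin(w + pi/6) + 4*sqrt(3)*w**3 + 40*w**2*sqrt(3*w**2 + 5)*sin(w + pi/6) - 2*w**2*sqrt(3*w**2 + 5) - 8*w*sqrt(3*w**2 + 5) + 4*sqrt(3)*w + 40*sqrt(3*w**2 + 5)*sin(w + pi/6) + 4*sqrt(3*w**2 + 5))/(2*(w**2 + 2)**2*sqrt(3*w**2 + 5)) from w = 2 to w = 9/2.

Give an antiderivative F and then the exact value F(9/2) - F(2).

A first test for any F(w): its w-derivative must equal f(w) identically.
F(w) = (w + 2)/(w**2 + 2) + sqrt(w**2 + 5/3)/2 - 5*cos(w + pi/6) is an antiderivative of f.
Check: d/dw[(w + 2)/(w**2 + 2) + sqrt(w**2 + 5/3)/2 - 5*cos(w + pi/6)] = (sqrt(3)*w**5 + 10*w**4*sqrt(3*w**2 + 5)*sin(w + pi/6) + 4*sqrt(3)*w**3 + 40*w**2*sqrt(3*w**2 + 5)*sin(w + pi/6) - 2*w**2*sqrt(3*w**2 + 5) - 8*w*sqrt(3*w**2 + 5) + 4*sqrt(3)*w + 40*sqrt(3*w**2 + 5)*sin(w + pi/6) + 4*sqrt(3*w**2 + 5))/(2*w**4*sqrt(3*w**2 + 5) + 8*w**2*sqrt(3*w**2 + 5) + 8*sqrt(3*w**2 + 5)), which equals f(w).
F(9/2) = -5*cos(pi/6 + 9/2) + 26/89 + sqrt(789)/12; F(2) = 2/3 + sqrt(51)/6 - 5*cos(pi/6 + 2).
Integral = F(9/2) - F(2) = 5*cos(pi/6 + 2) - 5*cos(pi/6 + 9/2) - sqrt(51)/6 - 100/267 + sqrt(789)/12.

Antiderivative: F(w) = (w + 2)/(w**2 + 2) + sqrt(w**2 + 5/3)/2 - 5*cos(w + pi/6); value = 5*cos(pi/6 + 2) - 5*cos(pi/6 + 9/2) - sqrt(51)/6 - 100/267 + sqrt(789)/12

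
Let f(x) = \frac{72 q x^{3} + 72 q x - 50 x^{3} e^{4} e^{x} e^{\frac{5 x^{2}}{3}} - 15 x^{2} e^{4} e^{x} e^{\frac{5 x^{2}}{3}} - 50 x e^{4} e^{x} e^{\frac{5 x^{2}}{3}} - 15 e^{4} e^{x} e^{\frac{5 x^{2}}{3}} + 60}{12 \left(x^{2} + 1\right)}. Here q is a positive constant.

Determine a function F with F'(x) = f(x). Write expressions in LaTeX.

An antiderivative is F(x) = \frac{12 q x^{2} - 5 e^{\frac{5 x^{2}}{3} + x + 4} + 20 \operatorname{atan}{\left(x \right)}}{4}.

An antiderivative F(x) passes only if d/dx[F] lands on f(x) exactly.
Check: d/dx[\frac{12 q x^{2} - 5 e^{\frac{5 x^{2}}{3} + x + 4} + 20 \operatorname{atan}{\left(x \right)}}{4}] = \frac{72 q x^{3} + 72 q x - 50 x^{3} e^{4} e^{x} e^{\frac{5 x^{2}}{3}} - 15 x^{2} e^{4} e^{x} e^{\frac{5 x^{2}}{3}} - 50 x e^{4} e^{x} e^{\frac{5 x^{2}}{3}} - 15 e^{4} e^{x} e^{\frac{5 x^{2}}{3}} + 60}{12 x^{2} + 12}, which equals f(x).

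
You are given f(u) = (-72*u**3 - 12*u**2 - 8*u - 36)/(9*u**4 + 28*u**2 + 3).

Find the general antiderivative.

F(u) = -4*log(u**2 + 3) - 4*atan(3*u) + C

Whatever form F(u) takes, F'(u) = f(u) is non-negotiable.
Check: d/du[-4*log(u**2 + 3) - 4*atan(3*u)] = (-72*u**3 - 12*u**2 - 8*u - 36)/(9*u**4 + 28*u**2 + 3) = f(u).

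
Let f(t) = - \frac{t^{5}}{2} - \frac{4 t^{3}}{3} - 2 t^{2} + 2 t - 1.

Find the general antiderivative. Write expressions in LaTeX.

The integrand splits into summands that can be handled one at a time.
Check: d/dt[- \frac{t^{6}}{12} - \frac{t^{4}}{3} - \frac{2 t^{3}}{3} + t^{2} - t] = - \frac{t^{5}}{2} - \frac{4 t^{3}}{3} - 2 t^{2} + 2 t - 1 = f(t).

F(t) = - \frac{t^{6}}{12} - \frac{t^{4}}{3} - \frac{2 t^{3}}{3} + t^{2} - t + C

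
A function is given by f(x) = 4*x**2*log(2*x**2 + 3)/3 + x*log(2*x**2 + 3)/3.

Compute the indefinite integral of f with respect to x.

F(x) = 4*x**3*log(2*x**2 + 3)/9 - 8*x**3/27 + x**2*log(2*x**2 + 3)/6 - x**2/6 + 4*x/3 + log(x**2 + 3/2)/4 - 2*sqrt(6)*atan(sqrt(6)*x/3)/3 + C

Integrate term by term and add the pieces.
Check: d/dx[4*x**3*log(2*x**2 + 3)/9 - 8*x**3/27 + x**2*log(2*x**2 + 3)/6 - x**2/6 + 4*x/3 + log(x**2 + 3/2)/4 - 2*sqrt(6)*atan(sqrt(6)*x/3)/3] = 4*x**2*log(2*x**2 + 3)/3 + x*log(2*x**2 + 3)/3 = f(x).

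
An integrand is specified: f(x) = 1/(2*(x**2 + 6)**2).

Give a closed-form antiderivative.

Differentiate the proposed F(x) back; it has to land on f(x) exactly.
Check: d/dx[(6*x + sqrt(6)*(x**2 + 6)*atan(sqrt(6)*x/6))/(144*(x**2 + 6))] = 1/(2*x**4 + 24*x**2 + 72), which equals f(x).

An antiderivative is F(x) = (6*x + sqrt(6)*(x**2 + 6)*atan(sqrt(6)*x/6))/(144*(x**2 + 6)).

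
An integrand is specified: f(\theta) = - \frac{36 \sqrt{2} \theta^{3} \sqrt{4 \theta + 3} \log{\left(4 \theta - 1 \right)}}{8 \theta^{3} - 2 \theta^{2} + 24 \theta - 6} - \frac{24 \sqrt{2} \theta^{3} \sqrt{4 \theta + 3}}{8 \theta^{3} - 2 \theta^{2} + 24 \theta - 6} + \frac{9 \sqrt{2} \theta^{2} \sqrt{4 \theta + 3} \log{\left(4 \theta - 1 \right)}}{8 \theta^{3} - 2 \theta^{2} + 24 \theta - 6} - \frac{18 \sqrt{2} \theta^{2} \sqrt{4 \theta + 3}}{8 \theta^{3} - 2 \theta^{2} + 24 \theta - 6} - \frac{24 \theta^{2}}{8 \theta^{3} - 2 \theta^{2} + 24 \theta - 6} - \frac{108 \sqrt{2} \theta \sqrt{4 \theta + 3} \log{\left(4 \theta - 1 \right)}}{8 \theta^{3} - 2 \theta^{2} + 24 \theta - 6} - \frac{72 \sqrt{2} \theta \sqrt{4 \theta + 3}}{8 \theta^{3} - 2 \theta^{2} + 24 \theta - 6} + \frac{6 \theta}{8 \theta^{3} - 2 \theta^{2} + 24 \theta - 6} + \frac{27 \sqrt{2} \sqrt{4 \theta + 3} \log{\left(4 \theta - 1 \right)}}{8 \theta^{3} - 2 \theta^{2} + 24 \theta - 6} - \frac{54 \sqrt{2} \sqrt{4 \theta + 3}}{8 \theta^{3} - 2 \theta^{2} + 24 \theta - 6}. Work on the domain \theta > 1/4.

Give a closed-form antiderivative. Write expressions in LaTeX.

The integrand splits into summands that can be handled one at a time.
Check: d/d\theta[\frac{\sqrt{2} \left(- 12 \theta \sqrt{4 \theta + 3} \log{\left(4 \theta - 1 \right)} - 9 \sqrt{4 \theta + 3} \log{\left(4 \theta - 1 \right)} - 3 \sqrt{2} \log{\left(\theta^{2} + 3 \right)} - 3 \sqrt{2} \log{\left(2 \right)}\right)}{4}] = \frac{- 144 \sqrt{2} \theta^{4} \log{\left(4 \theta - 1 \right)} - 96 \sqrt{2} \theta^{4} - 72 \sqrt{2} \theta^{3} \log{\left(4 \theta - 1 \right)} - 144 \sqrt{2} \theta^{3} - 24 \theta^{2} \sqrt{4 \theta + 3} - 405 \sqrt{2} \theta^{2} \log{\left(4 \theta - 1 \right)} - 342 \sqrt{2} \theta^{2} + 6 \theta \sqrt{4 \theta + 3} - 216 \sqrt{2} \theta \log{\left(4 \theta - 1 \right)} - 432 \sqrt{2} \theta + 81 \sqrt{2} \log{\left(4 \theta - 1 \right)} - 162 \sqrt{2}}{8 \theta^{3} \sqrt{4 \theta + 3} - 2 \theta^{2} \sqrt{4 \theta + 3} + 24 \theta \sqrt{4 \theta + 3} - 6 \sqrt{4 \theta + 3}}, which equals f(\theta).

An antiderivative is F(\theta) = \frac{\sqrt{2} \left(- 12 \theta \sqrt{4 \theta + 3} \log{\left(4 \theta - 1 \right)} - 9 \sqrt{4 \theta + 3} \log{\left(4 \theta - 1 \right)} - 3 \sqrt{2} \log{\left(\theta^{2} + 3 \right)} - 3 \sqrt{2} \log{\left(2 \right)}\right)}{4}.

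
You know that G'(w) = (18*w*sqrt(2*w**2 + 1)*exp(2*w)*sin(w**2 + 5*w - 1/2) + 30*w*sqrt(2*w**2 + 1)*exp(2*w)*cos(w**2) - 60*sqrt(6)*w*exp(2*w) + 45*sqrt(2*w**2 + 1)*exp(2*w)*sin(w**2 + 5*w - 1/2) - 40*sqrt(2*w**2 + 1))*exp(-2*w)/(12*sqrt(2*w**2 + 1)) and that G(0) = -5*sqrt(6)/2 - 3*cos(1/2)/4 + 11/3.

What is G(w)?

G(w) = -5*sqrt(3*w**2 + 3/2) + 5*sin(w**2)/4 - 3*cos(w**2 + 5*w - 1/2)/4 + 2 + 5*exp(-2*w)/3

Check a candidate G(w) by differentiating: d/dw[G] must match the given G'(w).
A general antiderivative is -5*sqrt(3*w**2 + 3/2) + 5*sin(w**2)/4 - 3*cos(w**2 + 5*w - 1/2)/4 + 5*exp(-2*w)/3 + C.
The condition gives C = -5*sqrt(6)/2 - 3*cos(1/2)/4 + 11/3 - (-5*sqrt(6)/2 - 3*cos(1/2)/4 + 5/3) = 2.
So G(w) = -5*sqrt(3*w**2 + 3/2) + 5*sin(w**2)/4 - 3*cos(w**2 + 5*w - 1/2)/4 + 2 + 5*exp(-2*w)/3.
Check: d/dw[-5*sqrt(3*w**2 + 3/2) + 5*sin(w**2)/4 - 3*cos(w**2 + 5*w - 1/2)/4 + 2 + 5*exp(-2*w)/3] = (18*w*sqrt(2*w**2 + 1)*exp(2*w)*sin(w**2 + 5*w - 1/2) + 30*w*sqrt(2*w**2 + 1)*exp(2*w)*cos(w**2) - 60*sqrt(6)*w*exp(2*w) + 45*sqrt(2*w**2 + 1)*exp(2*w)*sin(w**2 + 5*w - 1/2) - 40*sqrt(2*w**2 + 1))*exp(-2*w)/(12*sqrt(2*w**2 + 1)) = G'(w).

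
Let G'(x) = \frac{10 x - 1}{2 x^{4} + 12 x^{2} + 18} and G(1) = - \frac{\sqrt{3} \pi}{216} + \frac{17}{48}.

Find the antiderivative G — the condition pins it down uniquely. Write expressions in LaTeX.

G(x) = - \frac{x}{12 x^{2} + 36} - \frac{\sqrt{3} \operatorname{atan}{\left(\frac{\sqrt{3} x}{3} \right)}}{36} + 1 - \frac{30}{12 x^{2} + 36}

Check a candidate G(x) by differentiating: d/dx[G] must match the given G'(x).
A general antiderivative is \frac{- x - 30}{12 x^{2} + 36} - \frac{\sqrt{3} \operatorname{atan}{\left(\frac{\sqrt{3} x}{3} \right)}}{36} + C.
The condition gives C = - \frac{\sqrt{3} \pi}{216} + \frac{17}{48} - (- \frac{31}{48} - \frac{\sqrt{3} \pi}{216}) = 1.
So G(x) = - \frac{x}{12 x^{2} + 36} - \frac{\sqrt{3} \operatorname{atan}{\left(\frac{\sqrt{3} x}{3} \right)}}{36} + 1 - \frac{30}{12 x^{2} + 36}.
Check: d/dx[- \frac{x}{12 x^{2} + 36} - \frac{\sqrt{3} \operatorname{atan}{\left(\frac{\sqrt{3} x}{3} \right)}}{36} + 1 - \frac{30}{12 x^{2} + 36}] = \frac{10 x - 1}{2 x^{4} + 12 x^{2} + 18} = G'(x).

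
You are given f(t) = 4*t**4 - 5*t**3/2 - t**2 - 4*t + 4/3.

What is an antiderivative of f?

An antiderivative is F(t) = t*(96*t**4 - 75*t**3 - 40*t**2 - 240*t + 160)/120.

The integrand splits into summands that can be handled one at a time.
Check: d/dt[t*(96*t**4 - 75*t**3 - 40*t**2 - 240*t + 160)/120] = 4*t**4 - 5*t**3/2 - t**2 - 4*t + 4/3 = f(t).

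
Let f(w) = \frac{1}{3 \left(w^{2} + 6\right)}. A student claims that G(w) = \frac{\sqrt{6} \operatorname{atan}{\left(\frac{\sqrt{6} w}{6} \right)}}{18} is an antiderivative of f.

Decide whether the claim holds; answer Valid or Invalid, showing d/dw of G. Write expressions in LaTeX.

d/dw[G] = \frac{1}{3 w^{2} + 18}
This equals f(w) exactly, so the claim holds.

Valid. The derivative of G reproduces f.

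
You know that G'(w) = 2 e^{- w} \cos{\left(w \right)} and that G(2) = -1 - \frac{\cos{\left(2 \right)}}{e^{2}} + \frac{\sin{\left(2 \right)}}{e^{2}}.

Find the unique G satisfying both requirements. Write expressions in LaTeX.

G(w) = -1 + e^{- w} \sin{\left(w \right)} - e^{- w} \cos{\left(w \right)}

A first test for any G(w): its w-derivative must equal the given G'(w).
A general antiderivative is e^{- w} \sin{\left(w \right)} - e^{- w} \cos{\left(w \right)} + C.
The condition gives C = -1 - \frac{\cos{\left(2 \right)}}{e^{2}} + \frac{\sin{\left(2 \right)}}{e^{2}} - (- \frac{\cos{\left(2 \right)}}{e^{2}} + \frac{\sin{\left(2 \right)}}{e^{2}}) = -1.
So G(w) = -1 + e^{- w} \sin{\left(w \right)} - e^{- w} \cos{\left(w \right)}.
Check: d/dw[-1 + e^{- w} \sin{\left(w \right)} - e^{- w} \cos{\left(w \right)}] = 2 e^{- w} \cos{\left(w \right)} = G'(w).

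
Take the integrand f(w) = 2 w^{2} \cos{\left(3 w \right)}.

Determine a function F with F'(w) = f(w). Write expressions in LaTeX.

For F(w) to be correct the identity F'(w) - f(w) = 0 must hold.
Check: d/dw[\frac{2 w^{2} \sin{\left(3 w \right)}}{3} + \frac{4 w \cos{\left(3 w \right)}}{9} - \frac{4 \sin{\left(3 w \right)}}{27}] = 2 w^{2} \cos{\left(3 w \right)} = f(w).

An antiderivative is F(w) = \frac{2 w^{2} \sin{\left(3 w \right)}}{3} + \frac{4 w \cos{\left(3 w \right)}}{9} - \frac{4 \sin{\left(3 w \right)}}{27}.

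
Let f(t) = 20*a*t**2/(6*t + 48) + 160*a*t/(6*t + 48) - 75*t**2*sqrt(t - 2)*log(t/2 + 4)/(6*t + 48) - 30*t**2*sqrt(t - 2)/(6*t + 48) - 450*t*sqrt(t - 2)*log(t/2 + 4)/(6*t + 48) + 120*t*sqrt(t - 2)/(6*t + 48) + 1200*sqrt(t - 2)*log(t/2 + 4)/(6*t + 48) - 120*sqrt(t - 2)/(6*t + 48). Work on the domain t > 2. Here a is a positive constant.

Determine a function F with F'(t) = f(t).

The integrand splits into summands that can be handled one at a time.
Check: d/dt[5*(a*t**2 - 3*t**2*sqrt(t - 2)*log(t/2 + 4) + 12*t*sqrt(t - 2)*log(t/2 + 4) - 12*sqrt(t - 2)*log(t/2 + 4))/3] = (20*a*t**2*sqrt(t - 2) + 160*a*t*sqrt(t - 2) - 75*t**3*log(t/2 + 4) - 30*t**3 - 300*t**2*log(t/2 + 4) + 180*t**2 + 2100*t*log(t/2 + 4) - 360*t - 2400*log(t/2 + 4) + 240)/(6*t*sqrt(t - 2) + 48*sqrt(t - 2)), which equals f(t).

An antiderivative is F(t) = 5*(a*t**2 - 3*t**2*sqrt(t - 2)*log(t/2 + 4) + 12*t*sqrt(t - 2)*log(t/2 + 4) - 12*sqrt(t - 2)*log(t/2 + 4))/3.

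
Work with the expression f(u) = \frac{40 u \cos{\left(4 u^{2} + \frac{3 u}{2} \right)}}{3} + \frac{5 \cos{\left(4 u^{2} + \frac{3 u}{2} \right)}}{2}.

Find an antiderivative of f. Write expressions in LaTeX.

The substitution w = 4 u^{2} + \frac{3 u}{2} works: f is exactly (dF/dw)*(dw/du) for that inner function.
Check: d/du[\frac{5 \sin{\left(4 u^{2} + \frac{3 u}{2} \right)}}{3}] = \frac{40 u \cos{\left(4 u^{2} + \frac{3 u}{2} \right)}}{3} + \frac{5 \cos{\left(4 u^{2} + \frac{3 u}{2} \right)}}{2} = f(u).

An antiderivative is F(u) = \frac{5 \sin{\left(4 u^{2} + \frac{3 u}{2} \right)}}{3}.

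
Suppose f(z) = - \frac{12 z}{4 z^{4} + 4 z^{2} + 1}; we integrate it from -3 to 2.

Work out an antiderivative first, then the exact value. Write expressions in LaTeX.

f matches the chain-rule pattern g'(h)*h' with inner function h(z) = 2 z^{2} + 1; substituting u = h(z) collapses the integral.
F(z) = \frac{3}{2 z^{2} + 1} is an antiderivative of f.
Check: d/dz[\frac{3}{2 z^{2} + 1}] = - \frac{12 z}{4 z^{4} + 4 z^{2} + 1} = f(z).
F(2) = \frac{1}{3}; F(-3) = \frac{3}{19}.
Integral = F(2) - F(-3) = \frac{10}{57}.

Antiderivative: F(z) = \frac{3}{2 z^{2} + 1}; value = \frac{10}{57}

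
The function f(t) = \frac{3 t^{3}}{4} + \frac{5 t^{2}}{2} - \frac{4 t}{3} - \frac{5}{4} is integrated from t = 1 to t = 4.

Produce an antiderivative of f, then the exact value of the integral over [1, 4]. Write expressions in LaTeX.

Antiderivative: F(t) = \frac{t \left(9 t^{3} + 40 t^{2} - 32 t - 60\right)}{48}; value = \frac{1385}{16}

The integrand splits into summands that can be handled one at a time.
F(t) = \frac{t \left(9 t^{3} + 40 t^{2} - 32 t - 60\right)}{48} is an antiderivative of f.
Check: d/dt[\frac{t \left(9 t^{3} + 40 t^{2} - 32 t - 60\right)}{48}] = \frac{3 t^{3}}{4} + \frac{5 t^{2}}{2} - \frac{4 t}{3} - \frac{5}{4} = f(t).
F(4) = \frac{257}{3}; F(1) = - \frac{43}{48}.
Integral = F(4) - F(1) = \frac{1385}{16}.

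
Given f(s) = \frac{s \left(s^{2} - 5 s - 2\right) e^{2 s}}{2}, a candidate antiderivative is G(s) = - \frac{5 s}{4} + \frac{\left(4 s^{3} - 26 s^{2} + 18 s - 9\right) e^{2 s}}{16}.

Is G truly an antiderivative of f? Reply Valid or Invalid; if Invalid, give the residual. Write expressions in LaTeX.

Invalid: d/ds[G] - f = - \frac{5}{4}, which is not 0.

d/ds[G] = \frac{s^{3} e^{2 s}}{2} - \frac{5 s^{2} e^{2 s}}{2} - s e^{2 s} - \frac{5}{4}
d/ds[G] - f(s) = - \frac{5}{4} != 0.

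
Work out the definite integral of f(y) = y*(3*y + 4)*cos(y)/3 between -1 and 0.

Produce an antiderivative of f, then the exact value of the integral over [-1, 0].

Recover f(y) by differentiating a candidate F(y); any mismatch rules it out.
F(y) = (3*y**2*sin(y) + 4*y*sin(y) + 6*y*cos(y) - 6*sin(y) + 4*cos(y))/3 is an antiderivative of f.
Check: d/dy[(3*y**2*sin(y) + 4*y*sin(y) + 6*y*cos(y) - 6*sin(y) + 4*cos(y))/3] = y**2*cos(y) + 4*y*cos(y)/3, which equals f(y).
F(0) = 4/3; F(-1) = -2*cos(1)/3 + 7*sin(1)/3.
Integral = F(0) - F(-1) = -7*sin(1)/3 + 2*cos(1)/3 + 4/3.

Antiderivative: F(y) = (3*y**2*sin(y) + 4*y*sin(y) + 6*y*cos(y) - 6*sin(y) + 4*cos(y))/3; value = -7*sin(1)/3 + 2*cos(1)/3 + 4/3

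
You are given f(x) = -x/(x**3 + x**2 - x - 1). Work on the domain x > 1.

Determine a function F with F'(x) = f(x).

An antiderivative is F(x) = (-x*log(x - 1) + x*log(x + 1) - log(x - 1) + log(x + 1) + 2)/(4*(x + 1)).

The denominator factors as (x - 1)*(x + 1)**2; partial fractions split f into directly integrable pieces: 1/(4*(x + 1)) - 1/(2*(x + 1)**2) - 1/(4*(x - 1)).
Check: d/dx[(-x*log(x - 1) + x*log(x + 1) - log(x - 1) + log(x + 1) + 2)/(4*(x + 1))] = -x/(x**3 + x**2 - x - 1) = f(x).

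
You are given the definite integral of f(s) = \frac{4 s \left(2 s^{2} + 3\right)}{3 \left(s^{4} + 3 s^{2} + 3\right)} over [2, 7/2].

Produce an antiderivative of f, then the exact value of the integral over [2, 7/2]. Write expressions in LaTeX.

Antiderivative: F(s) = \frac{2 \log{\left(\frac{2 s^{4}}{3} + 2 s^{2} + 2 \right)}}{3}; value = - \frac{2 \log{\left(\frac{62}{3} \right)}}{3} + \frac{2 \log{\left(\frac{3037}{24} \right)}}{3}

f matches the chain-rule pattern g'(h)*h' with inner function h(s) = \frac{2 s^{4}}{3} + 2 s^{2} + 2; substituting u = h(s) collapses the integral.
F(s) = \frac{2 \log{\left(\frac{2 s^{4}}{3} + 2 s^{2} + 2 \right)}}{3} is an antiderivative of f.
Check: d/ds[\frac{2 \log{\left(\frac{2 s^{4}}{3} + 2 s^{2} + 2 \right)}}{3}] = \frac{8 s^{3} + 12 s}{3 s^{4} + 9 s^{2} + 9}, which equals f(s).
F(7/2) = \frac{2 \log{\left(\frac{3037}{24} \right)}}{3}; F(2) = \frac{2 \log{\left(\frac{62}{3} \right)}}{3}.
Integral = F(7/2) - F(2) = - \frac{2 \log{\left(\frac{62}{3} \right)}}{3} + \frac{2 \log{\left(\frac{3037}{24} \right)}}{3}.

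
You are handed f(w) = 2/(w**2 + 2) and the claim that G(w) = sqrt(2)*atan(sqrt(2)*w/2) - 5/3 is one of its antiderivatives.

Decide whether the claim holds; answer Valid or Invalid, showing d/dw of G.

d/dw[G] = 2/(w**2 + 2)
This equals f(w) exactly, so the claim holds.

Valid: G'(w) = f(w).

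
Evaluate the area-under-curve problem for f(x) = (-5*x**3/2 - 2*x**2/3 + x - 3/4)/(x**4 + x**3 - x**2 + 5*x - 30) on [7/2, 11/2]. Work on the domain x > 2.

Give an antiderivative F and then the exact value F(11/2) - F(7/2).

Antiderivative: F(x) = -257*log(x - 2)/540 - 33*log(x + 3)/40 - 259*log(x**2 + 5)/432 + 67*sqrt(5)*atan(sqrt(5)*x/5)/1080; value = -259*log(141/4)/432 - 33*log(17/2)/40 - 257*log(7/2)/540 - 67*sqrt(5)*atan(7*sqrt(5)/10)/1080 + 67*sqrt(5)*atan(11*sqrt(5)/10)/1080 + 257*log(3/2)/540 + 33*log(13/2)/40 + 259*log(69/4)/432

The denominator factors as 12*(x - 2)*(x + 3)*(x**2 + 5); partial fractions split f into directly integrable pieces: -(259*x - 67)/(216*(x**2 + 5)) - 33/(40*(x + 3)) - 257/(540*(x - 2)).
F(x) = -257*log(x - 2)/540 - 33*log(x + 3)/40 - 259*log(x**2 + 5)/432 + 67*sqrt(5)*atan(sqrt(5)*x/5)/1080 is an antiderivative of f.
Check: d/dx[-257*log(x - 2)/540 - 33*log(x + 3)/40 - 259*log(x**2 + 5)/432 + 67*sqrt(5)*atan(sqrt(5)*x/5)/1080] = (-30*x**3 - 8*x**2 + 12*x - 9)/(12*x**4 + 12*x**3 - 12*x**2 + 60*x - 360), which equals f(x).
F(11/2) = -259*log(141/4)/432 - 33*log(17/2)/40 - 257*log(7/2)/540 + 67*sqrt(5)*atan(11*sqrt(5)/10)/1080; F(7/2) = -259*log(69/4)/432 - 33*log(13/2)/40 - 257*log(3/2)/540 + 67*sqrt(5)*atan(7*sqrt(5)/10)/1080.
Integral = F(11/2) - F(7/2) = -259*log(141/4)/432 - 33*log(17/2)/40 - 257*log(7/2)/540 - 67*sqrt(5)*atan(7*sqrt(5)/10)/1080 + 67*sqrt(5)*atan(11*sqrt(5)/10)/1080 + 257*log(3/2)/540 + 33*log(13/2)/40 + 259*log(69/4)/432.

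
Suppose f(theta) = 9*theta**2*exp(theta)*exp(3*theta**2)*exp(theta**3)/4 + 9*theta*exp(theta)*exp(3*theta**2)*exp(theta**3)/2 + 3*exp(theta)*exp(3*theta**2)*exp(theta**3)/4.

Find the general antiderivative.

f matches the chain-rule pattern g'(h)*h' with inner function h(theta) = theta**3 + 3*theta**2 + theta; substituting u = h(theta) collapses the integral.
Check: d/dtheta[3*exp(theta)*exp(3*theta**2)*exp(theta**3)/4] = 9*theta**2*exp(theta)*exp(3*theta**2)*exp(theta**3)/4 + 9*theta*exp(theta)*exp(3*theta**2)*exp(theta**3)/2 + 3*exp(theta)*exp(3*theta**2)*exp(theta**3)/4 = f(theta).

F(theta) = 3*exp(theta)*exp(3*theta**2)*exp(theta**3)/4 + C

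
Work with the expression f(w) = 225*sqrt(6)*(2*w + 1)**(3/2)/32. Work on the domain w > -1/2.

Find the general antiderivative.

For F(w) to be correct the identity F'(w) - f(w) = 0 must hold.
Check: d/dw[5*(3*w + 3/2)**(5/2)/4] = sqrt(2)*(450*sqrt(3)*w*sqrt(2*w + 1) + 225*sqrt(3)*sqrt(2*w + 1))/32, which equals f(w).

F(w) = 5*(3*w + 3/2)**(5/2)/4 + C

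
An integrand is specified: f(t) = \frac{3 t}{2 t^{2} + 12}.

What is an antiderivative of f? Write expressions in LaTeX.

The substitution u = t^{2} + 6 works: f is exactly (dF/du)*(du/dt) for that inner function.
Check: d/dt[\frac{3 \log{\left(t^{2} + 6 \right)}}{4}] = \frac{3 t}{2 t^{2} + 12} = f(t).

An antiderivative is F(t) = \frac{3 \log{\left(t^{2} + 6 \right)}}{4}.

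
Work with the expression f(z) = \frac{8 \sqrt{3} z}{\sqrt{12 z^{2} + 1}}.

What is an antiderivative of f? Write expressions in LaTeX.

f matches the chain-rule pattern g'(h)*h' with inner function h(z) = 4 z^{2} + \frac{1}{3}; substituting u = h(z) collapses the integral.
Check: d/dz[\frac{2 \sqrt{3} \sqrt{12 z^{2} + 1}}{3}] = \frac{8 \sqrt{3} z}{\sqrt{12 z^{2} + 1}} = f(z).

An antiderivative is F(z) = \frac{2 \sqrt{3} \sqrt{12 z^{2} + 1}}{3}.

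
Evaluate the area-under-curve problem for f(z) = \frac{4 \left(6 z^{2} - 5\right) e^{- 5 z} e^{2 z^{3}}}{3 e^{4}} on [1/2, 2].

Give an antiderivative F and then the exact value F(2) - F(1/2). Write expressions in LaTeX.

Antiderivative: F(z) = \frac{4 e^{- 5 z} e^{2 z^{3}}}{3 e^{4}}; value = - \frac{4}{3 e^{\frac{25}{4}}} + \frac{4 e^{2}}{3}

f matches the chain-rule pattern g'(h)*h' with inner function h(z) = 2 z^{3} - 5 z - 4; substituting u = h(z) collapses the integral.
F(z) = \frac{4 e^{- 5 z} e^{2 z^{3}}}{3 e^{4}} is an antiderivative of f.
Check: d/dz[\frac{4 e^{- 5 z} e^{2 z^{3}}}{3 e^{4}}] = \frac{\left(24 z^{2} e^{2 z^{3}} - 20 e^{2 z^{3}}\right) e^{- 5 z}}{3 e^{4}}, which equals f(z).
F(2) = \frac{4 e^{2}}{3}; F(1/2) = \frac{4}{3 e^{\frac{25}{4}}}.
Integral = F(2) - F(1/2) = - \frac{4}{3 e^{\frac{25}{4}}} + \frac{4 e^{2}}{3}.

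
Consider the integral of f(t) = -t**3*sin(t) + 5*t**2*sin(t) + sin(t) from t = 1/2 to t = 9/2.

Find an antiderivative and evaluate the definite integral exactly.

The integrand splits into summands that can be handled one at a time.
F(t) = t**3*cos(t) - 3*t**2*sin(t) - 5*t**2*cos(t) + 10*t*sin(t) - 6*t*cos(t) + 6*sin(t) + 9*cos(t) is an antiderivative of f.
Check: d/dt[t**3*cos(t) - 3*t**2*sin(t) - 5*t**2*cos(t) + 10*t*sin(t) - 6*t*cos(t) + 6*sin(t) + 9*cos(t)] = -t**3*sin(t) + 5*t**2*sin(t) + sin(t) = f(t).
F(9/2) = -225*cos(9/2)/8 - 39*sin(9/2)/4; F(1/2) = 39*cos(1/2)/8 + 41*sin(1/2)/4.
Integral = F(9/2) - F(1/2) = -41*sin(1/2)/4 - 39*cos(1/2)/8 - 225*cos(9/2)/8 - 39*sin(9/2)/4.

Antiderivative: F(t) = t**3*cos(t) - 3*t**2*sin(t) - 5*t**2*cos(t) + 10*t*sin(t) - 6*t*cos(t) + 6*sin(t) + 9*cos(t); value = -41*sin(1/2)/4 - 39*cos(1/2)/8 - 225*cos(9/2)/8 - 39*sin(9/2)/4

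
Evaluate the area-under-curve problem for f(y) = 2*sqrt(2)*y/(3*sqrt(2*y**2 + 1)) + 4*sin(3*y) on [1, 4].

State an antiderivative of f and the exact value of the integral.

The integrand splits into summands that can be handled one at a time.
F(y) = -(-sqrt(2)*sqrt(2*y**2 + 1) + 4*cos(3*y))/3 is an antiderivative of f.
Check: d/dy[-(-sqrt(2)*sqrt(2*y**2 + 1) + 4*cos(3*y))/3] = (2*sqrt(2)*y + 12*sqrt(2*y**2 + 1)*sin(3*y))/(3*sqrt(2*y**2 + 1)), which equals f(y).
F(4) = -4*cos(12)/3 + sqrt(66)/3; F(1) = sqrt(6)/3 - 4*cos(3)/3.
Integral = F(4) - F(1) = 4*cos(3)/3 - 4*cos(12)/3 - sqrt(6)/3 + sqrt(66)/3.

Antiderivative: F(y) = -(-sqrt(2)*sqrt(2*y**2 + 1) + 4*cos(3*y))/3; value = 4*cos(3)/3 - 4*cos(12)/3 - sqrt(6)/3 + sqrt(66)/3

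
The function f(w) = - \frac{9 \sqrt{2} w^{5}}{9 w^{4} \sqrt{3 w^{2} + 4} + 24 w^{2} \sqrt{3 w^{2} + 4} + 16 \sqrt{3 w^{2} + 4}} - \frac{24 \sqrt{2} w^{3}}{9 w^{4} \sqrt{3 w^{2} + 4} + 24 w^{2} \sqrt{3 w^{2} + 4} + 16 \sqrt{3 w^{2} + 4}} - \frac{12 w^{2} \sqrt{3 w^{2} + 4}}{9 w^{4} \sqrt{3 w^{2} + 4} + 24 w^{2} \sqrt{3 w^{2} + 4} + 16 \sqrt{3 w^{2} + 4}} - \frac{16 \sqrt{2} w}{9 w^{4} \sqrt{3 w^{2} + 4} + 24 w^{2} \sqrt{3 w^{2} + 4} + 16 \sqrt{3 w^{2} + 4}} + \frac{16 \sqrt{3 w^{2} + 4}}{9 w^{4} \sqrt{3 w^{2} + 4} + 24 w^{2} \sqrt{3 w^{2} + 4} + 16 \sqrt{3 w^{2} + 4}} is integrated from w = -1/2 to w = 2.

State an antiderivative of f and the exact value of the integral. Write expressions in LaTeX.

Antiderivative: F(w) = \frac{12 w - \sqrt{2} \left(3 w^{2} + 4\right)^{\frac{3}{2}}}{3 \left(3 w^{2} + 4\right)}; value = - \frac{4 \sqrt{2}}{3} + \frac{35}{38} + \frac{\sqrt{38}}{6}

The integrand splits into summands that can be handled one at a time.
F(w) = \frac{12 w - \sqrt{2} \left(3 w^{2} + 4\right)^{\frac{3}{2}}}{3 \left(3 w^{2} + 4\right)} is an antiderivative of f.
Check: d/dw[\frac{12 w - \sqrt{2} \left(3 w^{2} + 4\right)^{\frac{3}{2}}}{3 \left(3 w^{2} + 4\right)}] = \frac{- 3 \sqrt{2} w^{3} \sqrt{3 w^{2} + 4} - 12 w^{2} - 4 \sqrt{2} w \sqrt{3 w^{2} + 4} + 16}{9 w^{4} + 24 w^{2} + 16}, which equals f(w).
F(2) = \frac{1}{2} - \frac{4 \sqrt{2}}{3}; F(-1/2) = - \frac{\sqrt{38}}{6} - \frac{8}{19}.
Integral = F(2) - F(-1/2) = - \frac{4 \sqrt{2}}{3} + \frac{35}{38} + \frac{\sqrt{38}}{6}.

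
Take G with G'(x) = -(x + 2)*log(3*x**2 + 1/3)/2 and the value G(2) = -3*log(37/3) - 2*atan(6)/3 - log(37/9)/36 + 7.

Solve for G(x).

A candidate passes only if d/dx[G] lands on the given G'(x) exactly.
A general antiderivative is x**2/4 + 2*x + (-x**2/4 - x)*log(3*x**2 + 1/3) - log(x**2 + 1/9)/36 - 2*atan(3*x)/3 + C.
The condition gives C = -3*log(37/3) - 2*atan(6)/3 - log(37/9)/36 + 7 - (-3*log(37/3) - 2*atan(6)/3 - log(37/9)/36 + 5) = 2.
So G(x) = (9*x**2 + 9*x*(-x - 4)*log(3*x**2 + 1/3) + 72*x - log(x**2 + 1/9) - 24*atan(3*x) + 72)/36.
Check: d/dx[(9*x**2 + 9*x*(-x - 4)*log(3*x**2 + 1/3) + 72*x - log(x**2 + 1/9) - 24*atan(3*x) + 72)/36] = -x*log(3*x**2 + 1/3)/2 - log(3*x**2 + 1/3), which equals G'(x).

G(x) = (9*x**2 + 9*x*(-x - 4)*log(3*x**2 + 1/3) + 72*x - log(x**2 + 1/9) - 24*atan(3*x) + 72)/36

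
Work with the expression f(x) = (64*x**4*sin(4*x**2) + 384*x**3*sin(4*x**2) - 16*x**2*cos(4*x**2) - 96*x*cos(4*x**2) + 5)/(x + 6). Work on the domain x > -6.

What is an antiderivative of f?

A first test for any F(x): its x-derivative must equal f(x) identically.
Check: d/dx[-8*x**2*cos(4*x**2) + 5*log(x/2 + 3)] = (64*x**4*sin(4*x**2) + 384*x**3*sin(4*x**2) - 16*x**2*cos(4*x**2) - 96*x*cos(4*x**2) + 5)/(x + 6) = f(x).

An antiderivative is F(x) = -8*x**2*cos(4*x**2) + 5*log(x/2 + 3).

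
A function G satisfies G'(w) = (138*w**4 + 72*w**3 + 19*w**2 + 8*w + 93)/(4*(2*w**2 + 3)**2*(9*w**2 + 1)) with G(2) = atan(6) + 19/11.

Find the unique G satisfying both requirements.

G(w) = (8*w**2*atan(3*w) + 16*w**2 - 5*w + 12*atan(3*w) + 22)/(4*(2*w**2 + 3))

A candidate passes only if d/dw[G] lands on the given G'(w) exactly.
A general antiderivative is (-5*w/2 - 1)/(4*w**2 + 6) + atan(3*w) + C.
The condition gives C = atan(6) + 19/11 - (-3/11 + atan(6)) = 2.
So G(w) = (8*w**2*atan(3*w) + 16*w**2 - 5*w + 12*atan(3*w) + 22)/(4*(2*w**2 + 3)).
Check: d/dw[(8*w**2*atan(3*w) + 16*w**2 - 5*w + 12*atan(3*w) + 22)/(4*(2*w**2 + 3))] = (138*w**4 + 72*w**3 + 19*w**2 + 8*w + 93)/(144*w**6 + 448*w**4 + 372*w**2 + 36), which equals G'(w).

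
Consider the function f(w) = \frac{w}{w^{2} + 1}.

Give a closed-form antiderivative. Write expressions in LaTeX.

The substitution u = 2 w^{2} + 2 works: f is exactly (dF/du)*(du/dw) for that inner function.
Check: d/dw[\frac{\log{\left(2 w^{2} + 2 \right)}}{2}] = \frac{w}{w^{2} + 1} = f(w).

An antiderivative is F(w) = \frac{\log{\left(2 w^{2} + 2 \right)}}{2}.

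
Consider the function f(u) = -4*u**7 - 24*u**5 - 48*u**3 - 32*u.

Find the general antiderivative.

F(u) = -(u**2 + 2)**4/2 + C

f matches the chain-rule pattern g'(h)*h' with inner function h(u) = u**2 + 2; substituting w = h(u) collapses the integral.
Check: d/du[-(u**2 + 2)**4/2] = -4*u**7 - 24*u**5 - 48*u**3 - 32*u = f(u).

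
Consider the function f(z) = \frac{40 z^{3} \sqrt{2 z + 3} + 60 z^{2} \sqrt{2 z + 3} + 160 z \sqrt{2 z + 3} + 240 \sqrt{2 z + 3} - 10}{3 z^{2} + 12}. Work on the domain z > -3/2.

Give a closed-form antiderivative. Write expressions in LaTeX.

For F(z) to be correct the identity F'(z) - f(z) = 0 must hold.
Check: d/dz[\frac{4 \left(2 z + 3\right)^{\frac{5}{2}} - 5 \operatorname{atan}{\left(\frac{z}{2} \right)}}{3}] = \frac{40 z^{3} \sqrt{2 z + 3} + 60 z^{2} \sqrt{2 z + 3} + 160 z \sqrt{2 z + 3} + 240 \sqrt{2 z + 3} - 10}{3 z^{2} + 12} = f(z).

An antiderivative is F(z) = \frac{4 \left(2 z + 3\right)^{\frac{5}{2}} - 5 \operatorname{atan}{\left(\frac{z}{2} \right)}}{3}.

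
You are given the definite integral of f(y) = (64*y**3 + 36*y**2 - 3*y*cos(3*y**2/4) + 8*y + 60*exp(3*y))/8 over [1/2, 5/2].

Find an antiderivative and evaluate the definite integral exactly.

A candidate is checked by its d/dy: the result must match f(y).
F(y) = 2*y**4 + 3*y**3/2 + y**2/2 + 5*exp(3*y)/2 - sin(3*y**2/4)/4 is an antiderivative of f.
Check: d/dy[2*y**4 + 3*y**3/2 + y**2/2 + 5*exp(3*y)/2 - sin(3*y**2/4)/4] = 8*y**3 + 9*y**2/2 - 3*y*cos(3*y**2/4)/8 + y + 15*exp(3*y)/2, which equals f(y).
F(5/2) = -sin(75/16)/4 + 1675/16 + 5*exp(15/2)/2; F(1/2) = -sin(3/16)/4 + 7/16 + 5*exp(3/2)/2.
Integral = F(5/2) - F(1/2) = -5*exp(3/2)/2 + sin(3/16)/4 - sin(75/16)/4 + 417/4 + 5*exp(15/2)/2.

Antiderivative: F(y) = 2*y**4 + 3*y**3/2 + y**2/2 + 5*exp(3*y)/2 - sin(3*y**2/4)/4; value = -5*exp(3/2)/2 + sin(3/16)/4 - sin(75/16)/4 + 417/4 + 5*exp(15/2)/2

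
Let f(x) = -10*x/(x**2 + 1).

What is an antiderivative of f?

An antiderivative is F(x) = -5*log(3*x**2/2 + 3/2).

The substitution u = 3*x**2/2 + 3/2 works: f is exactly (dF/du)*(du/dx) for that inner function.
Check: d/dx[-5*log(3*x**2/2 + 3/2)] = -10*x/(x**2 + 1) = f(x).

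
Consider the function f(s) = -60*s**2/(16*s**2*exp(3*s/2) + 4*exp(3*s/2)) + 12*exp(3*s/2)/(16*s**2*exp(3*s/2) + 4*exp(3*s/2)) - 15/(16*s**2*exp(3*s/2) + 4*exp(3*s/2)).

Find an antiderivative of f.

An antiderivative is F(s) = (3*exp(3*s/2)*atan(2*s) + 5)*exp(-3*s/2)/2.

Integrate term by term and add the pieces.
Check: d/ds[(3*exp(3*s/2)*atan(2*s) + 5)*exp(-3*s/2)/2] = (-60*s**2 + 12*exp(3*s/2) - 15)/(16*s**2*exp(3*s/2) + 4*exp(3*s/2)), which equals f(s).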